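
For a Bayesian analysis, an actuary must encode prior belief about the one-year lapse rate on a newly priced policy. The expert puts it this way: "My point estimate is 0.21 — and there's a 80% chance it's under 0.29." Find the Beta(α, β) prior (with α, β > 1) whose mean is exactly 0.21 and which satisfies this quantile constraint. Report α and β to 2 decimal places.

With mean 0.21 fixed, write α = 0.21s, β = 0.79s where s = α+β.
Need P(θ < 0.29) = 0.8 under Beta(0.21s, 0.79s). Normal approximation: (q−m)/√(m(1−m)/s) ≈ z_{0.8} = 0.842, so s ≈ 0.21·0.79·(0.842)²/(0.29−0.21)² = 18.4.
At s = 18.4: P(θ<0.29) ≈ 0.810. Adjusting to match 0.8 gives s ≈ 16.39.
So α = 0.21·16.39 ≈ 3.44, β = 0.79·16.39 ≈ 12.95.

α ≈ 3.44, β ≈ 12.95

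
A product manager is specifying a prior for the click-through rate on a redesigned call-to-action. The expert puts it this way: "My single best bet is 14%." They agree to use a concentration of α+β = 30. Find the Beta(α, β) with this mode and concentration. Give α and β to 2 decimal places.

For α,β > 1 the Beta mode is (α−1)/(α+β−2). With α+β = 30, the mode is (α−1)/28.
Set (α−1)/28 = 0.14 → α = 1 + 0.14·28 = 4.92.
β = 30 − α = 25.08.

α = 4.92, β = 25.08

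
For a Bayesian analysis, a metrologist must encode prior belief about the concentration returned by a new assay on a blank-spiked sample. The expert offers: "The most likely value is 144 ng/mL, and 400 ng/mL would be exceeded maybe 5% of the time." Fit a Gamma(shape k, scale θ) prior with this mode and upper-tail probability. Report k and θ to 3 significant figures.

k ≈ 3.57, θ ≈ 56.1

Gamma(k,θ) with k>1 has mode (k−1)θ, so θ = 144/(k−1).
Need P(X < 400) = 0.95 with θ tied to k this way. Start at k = 2, θ = 144: P(X<400) ≈ 0.765.
Too low — raise k to concentrate. Iterating converges to k ≈ 3.57.
Then θ = 144/(3.57−1) ≈ 56.1.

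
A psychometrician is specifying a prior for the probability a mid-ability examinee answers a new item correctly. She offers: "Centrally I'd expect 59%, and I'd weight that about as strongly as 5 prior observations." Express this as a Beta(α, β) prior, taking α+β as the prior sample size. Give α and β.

Under the effective-sample-size interpretation, Beta(α, β) has prior mean α/(α+β) and prior sample size α+β.
So α+β = 5 and α/(α+β) = 0.59, giving α = 0.59·5 = 2.95 and β = 5 − 2.95 = 2.05.

α = 2.95, β = 2.05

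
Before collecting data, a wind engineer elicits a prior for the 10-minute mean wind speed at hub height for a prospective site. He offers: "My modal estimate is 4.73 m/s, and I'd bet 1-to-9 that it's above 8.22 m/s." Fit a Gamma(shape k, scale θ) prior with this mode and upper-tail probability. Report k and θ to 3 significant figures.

k ≈ 7.21, θ ≈ 0.761

Gamma(k,θ) with k>1 has mode (k−1)θ, so θ = 4.73/(k−1).
Need P(X < 8.22) = 0.9 with θ tied to k this way. Start at k = 2, θ = 4.73: P(X<8.22) ≈ 0.518.
Too low — raise k to concentrate. Iterating converges to k ≈ 7.21.
Then θ = 4.73/(7.21−1) ≈ 0.761.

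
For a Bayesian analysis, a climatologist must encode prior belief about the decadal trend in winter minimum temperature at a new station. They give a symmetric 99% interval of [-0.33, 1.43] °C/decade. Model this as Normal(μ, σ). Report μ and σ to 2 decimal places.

μ = 0.55, σ = 0.34

A symmetric 99% interval runs μ ± z·σ with z = 2.576.
Half-width = 0.88, so σ = 0.88/2.576 = 0.34.
μ is the interval midpoint, 0.55.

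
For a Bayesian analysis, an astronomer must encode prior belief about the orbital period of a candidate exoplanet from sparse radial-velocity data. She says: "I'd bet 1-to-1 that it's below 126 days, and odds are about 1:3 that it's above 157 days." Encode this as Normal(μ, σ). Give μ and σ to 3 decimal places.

μ = 126.000, σ = 45.961

The p-quantile of Normal(μ,σ) is μ + z_p·σ, with z_{0.5} = 0 and z_{0.75} = 0.6745.
Eliminate σ: μ = (z₂·x₁ − z₁·x₂)/(z₂ − z₁) = (0.6745·126 − (0)·157)/0.6745 = 126.000.
Then σ = (x₂ − x₁)/(z₂ − z₁) = (157 − 126)/0.6745 = 45.961.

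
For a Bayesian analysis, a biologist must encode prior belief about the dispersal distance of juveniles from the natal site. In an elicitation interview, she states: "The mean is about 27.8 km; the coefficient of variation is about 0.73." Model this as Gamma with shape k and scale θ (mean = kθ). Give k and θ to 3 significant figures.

For Gamma(k, scale θ): mean = kθ, variance = kθ², so CV = 1/√k.
CV = 0.73, hence k = 1/CV² = 1.88.
Then θ = mean/k = 27.8/1.88 = 14.8.

k ≈ 1.88, θ ≈ 14.8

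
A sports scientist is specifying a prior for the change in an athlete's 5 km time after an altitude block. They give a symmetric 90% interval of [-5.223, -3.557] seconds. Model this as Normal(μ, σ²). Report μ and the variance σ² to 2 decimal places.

A symmetric 90% interval runs μ ± z·σ with z = 1.645.
Half-width = 0.833, so σ = 0.833/1.645 = 0.506 and σ² = 0.26.
μ is the interval midpoint, -4.39.

μ = -4.39, σ² = 0.26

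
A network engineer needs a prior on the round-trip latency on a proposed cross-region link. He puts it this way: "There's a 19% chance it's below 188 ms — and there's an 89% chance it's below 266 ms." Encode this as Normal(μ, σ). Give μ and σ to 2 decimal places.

The p-quantile of Normal(μ,σ) is μ + z_p·σ, with z_{0.19} = -0.8779 and z_{0.89} = 1.227.
Eliminate σ: μ = (z₂·x₁ − z₁·x₂)/(z₂ − z₁) = (1.227·188 − (-0.8779)·266)/2.104 = 220.54.
Then σ = (x₂ − x₁)/(z₂ − z₁) = (266 − 188)/2.104 = 37.06.

μ = 220.54, σ = 37.06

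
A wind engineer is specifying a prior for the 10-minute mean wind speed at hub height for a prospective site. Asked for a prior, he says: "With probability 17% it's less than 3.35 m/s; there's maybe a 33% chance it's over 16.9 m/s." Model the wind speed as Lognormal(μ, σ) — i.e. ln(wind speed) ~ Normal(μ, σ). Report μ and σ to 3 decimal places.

If T ~ Lognormal(μ,σ) then ln T ~ Normal(μ,σ), so the p-quantile of ln T is μ + z_p·σ.
ln(3.35) = 1.209 and ln(16.9) = 2.827; z_{0.17} = -0.9542, z_{0.67} = 0.4399.
σ = (2.827 − 1.209)/(0.4399 − (-0.9542)) = 1.161.
μ = 1.209 − (-0.9542)·1.161 = 2.317.

μ ≈ 2.317, σ ≈ 1.161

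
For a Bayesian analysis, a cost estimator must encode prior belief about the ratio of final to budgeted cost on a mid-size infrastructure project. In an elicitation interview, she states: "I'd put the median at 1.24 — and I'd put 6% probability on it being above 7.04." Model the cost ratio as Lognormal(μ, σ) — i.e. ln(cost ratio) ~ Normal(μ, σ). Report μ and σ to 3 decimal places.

If T ~ Lognormal(μ,σ) then ln T ~ Normal(μ,σ), so the p-quantile of ln T is μ + z_p·σ.
ln(1.24) = 0.2151 and ln(7.04) = 1.952; z_{0.5} = 0, z_{0.94} = 1.555.
σ = (1.952 − 0.2151)/(1.555 − (0)) = 1.117.
μ = 0.2151 − (0)·1.117 = 0.215.

μ ≈ 0.215, σ ≈ 1.117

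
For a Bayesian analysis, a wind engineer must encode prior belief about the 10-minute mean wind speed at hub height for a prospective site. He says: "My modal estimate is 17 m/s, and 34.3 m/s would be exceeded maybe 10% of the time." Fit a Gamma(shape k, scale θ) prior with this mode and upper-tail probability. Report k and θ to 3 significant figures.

k ≈ 4.89, θ ≈ 4.37

Gamma(k,θ) with k>1 has mode (k−1)θ, so θ = 17/(k−1).
Need P(X < 34.3) = 0.9 with θ tied to k this way. Start at k = 2, θ = 17: P(X<34.3) ≈ 0.599.
Too low — raise k to concentrate. Iterating converges to k ≈ 4.89.
Then θ = 17/(4.89−1) ≈ 4.37.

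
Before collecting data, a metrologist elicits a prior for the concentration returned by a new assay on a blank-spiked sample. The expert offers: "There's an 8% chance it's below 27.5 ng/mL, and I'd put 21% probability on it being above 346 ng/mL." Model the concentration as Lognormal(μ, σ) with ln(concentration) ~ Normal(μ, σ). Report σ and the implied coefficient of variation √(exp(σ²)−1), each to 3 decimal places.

If T ~ Lognormal(μ,σ) then ln T ~ Normal(μ,σ), so the p-quantile of ln T is μ + z_p·σ.
ln(27.5) = 3.314 and ln(346) = 5.846; z_{0.08} = -1.405, z_{0.79} = 0.8064.
σ = (5.846 − 3.314)/(0.8064 − (-1.405)) = 1.145.
μ = 3.314 − (-1.405)·1.145 = 4.923.
CV = √(exp(σ²)−1) = √(exp(1.3111)−1) = 1.646.

σ ≈ 1.145, CV ≈ 1.646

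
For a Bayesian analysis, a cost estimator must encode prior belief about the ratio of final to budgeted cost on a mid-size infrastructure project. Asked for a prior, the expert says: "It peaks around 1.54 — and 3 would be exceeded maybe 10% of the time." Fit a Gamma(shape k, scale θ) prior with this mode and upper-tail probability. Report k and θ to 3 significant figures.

k ≈ 5.31, θ ≈ 0.358

Gamma(k,θ) with k>1 has mode (k−1)θ, so θ = 1.54/(k−1).
Need P(X < 3) = 0.9 with θ tied to k this way. Start at k = 2, θ = 1.54: P(X<3) ≈ 0.580.
Too low — raise k to concentrate. Iterating converges to k ≈ 5.31.
Then θ = 1.54/(5.31−1) ≈ 0.358.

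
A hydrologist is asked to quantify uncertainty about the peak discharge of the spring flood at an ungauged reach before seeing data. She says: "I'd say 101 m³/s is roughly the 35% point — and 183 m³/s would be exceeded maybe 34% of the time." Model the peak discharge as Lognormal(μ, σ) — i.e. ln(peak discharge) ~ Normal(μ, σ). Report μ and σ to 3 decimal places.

If T ~ Lognormal(μ,σ) then ln T ~ Normal(μ,σ), so the p-quantile of ln T is μ + z_p·σ.
ln(101) = 4.615 and ln(183) = 5.209; z_{0.35} = -0.3853, z_{0.66} = 0.4125.
σ = (5.209 − 4.615)/(0.4125 − (-0.3853)) = 0.745.
μ = 4.615 − (-0.3853)·0.745 = 4.902.

μ ≈ 4.902, σ ≈ 0.745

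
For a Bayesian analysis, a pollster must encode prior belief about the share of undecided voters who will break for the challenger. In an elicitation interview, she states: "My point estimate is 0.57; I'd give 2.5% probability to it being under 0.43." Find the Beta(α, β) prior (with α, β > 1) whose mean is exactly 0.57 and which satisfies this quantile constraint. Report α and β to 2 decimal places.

With mean 0.57 fixed, write α = 0.57s, β = 0.43s where s = α+β.
Need P(θ < 0.43) = 0.025 under Beta(0.57s, 0.43s). Normal approximation: (q−m)/√(m(1−m)/s) ≈ z_{0.025} = -1.96, so s ≈ 0.57·0.43·(-1.96)²/(0.43−0.57)² = 48.0.
At s = 48.0: P(θ<0.43) ≈ 0.026. Adjusting to match 0.025 gives s ≈ 48.51.
So α = 0.57·48.51 ≈ 27.65, β = 0.43·48.51 ≈ 20.86.

α ≈ 27.65, β ≈ 20.86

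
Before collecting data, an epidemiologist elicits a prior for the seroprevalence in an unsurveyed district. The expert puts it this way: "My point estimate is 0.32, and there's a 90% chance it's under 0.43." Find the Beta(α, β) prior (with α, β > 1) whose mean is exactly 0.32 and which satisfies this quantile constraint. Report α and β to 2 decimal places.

α ≈ 9.76, β ≈ 20.74

With mean 0.32 fixed, write α = 0.32s, β = 0.68s where s = α+β.
Need P(θ < 0.43) = 0.9 under Beta(0.32s, 0.68s). Normal approximation: (q−m)/√(m(1−m)/s) ≈ z_{0.9} = 1.28, so s ≈ 0.32·0.68·(1.28)²/(0.43−0.32)² = 29.5.
At s = 29.5: P(θ<0.43) ≈ 0.897. Adjusting to match 0.9 gives s ≈ 30.49.
So α = 0.32·30.49 ≈ 9.76, β = 0.68·30.49 ≈ 20.74.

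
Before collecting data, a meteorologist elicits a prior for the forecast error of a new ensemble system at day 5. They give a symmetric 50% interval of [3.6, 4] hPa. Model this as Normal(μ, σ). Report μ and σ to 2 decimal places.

μ = 3.80, σ = 0.30

A symmetric 50% interval runs μ ± z·σ with z = 0.6745.
Half-width = 0.2, so σ = 0.2/0.6745 = 0.30.
μ is the interval midpoint, 3.80.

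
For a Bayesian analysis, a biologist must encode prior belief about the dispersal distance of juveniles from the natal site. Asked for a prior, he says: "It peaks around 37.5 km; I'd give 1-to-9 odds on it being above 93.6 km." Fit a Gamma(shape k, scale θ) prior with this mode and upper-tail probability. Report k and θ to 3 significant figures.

Gamma(k,θ) with k>1 has mode (k−1)θ, so θ = 37.5/(k−1).
Need P(X < 93.6) = 0.9 with θ tied to k this way. Start at k = 2, θ = 37.5: P(X<93.6) ≈ 0.712.
Too low — raise k to concentrate. Iterating converges to k ≈ 3.3.
Then θ = 37.5/(3.3−1) ≈ 16.3.

k ≈ 3.3, θ ≈ 16.3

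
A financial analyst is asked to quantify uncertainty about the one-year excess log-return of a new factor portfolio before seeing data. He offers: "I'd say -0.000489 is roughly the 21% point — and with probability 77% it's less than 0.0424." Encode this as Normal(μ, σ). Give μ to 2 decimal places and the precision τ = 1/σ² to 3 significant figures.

For Normal(μ,σ), the p-quantile is μ + z_p·σ. Here z_{0.21} = -0.8064, z_{0.77} = 0.7388.
So -0.000489 = μ − 0.8064σ and 0.0424 = μ + 0.7388σ.
Subtracting: σ = (0.0424 − -0.000489)/(0.7388 − (-0.8064)) = 0.03.
Then μ = -0.000489 − (-0.8064)·0.03 = 0.02.
Precision τ = 1/σ² = 1/0.02776² = 1300.

μ = 0.02, τ = 1300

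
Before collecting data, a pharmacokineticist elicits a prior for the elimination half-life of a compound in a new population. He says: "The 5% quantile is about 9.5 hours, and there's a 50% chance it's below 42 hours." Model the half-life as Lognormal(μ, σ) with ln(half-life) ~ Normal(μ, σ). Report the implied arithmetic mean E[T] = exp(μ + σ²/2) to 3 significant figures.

E[T] ≈ 63.2 hours

If T ~ Lognormal(μ,σ) then ln T ~ Normal(μ,σ), so the p-quantile of ln T is μ + z_p·σ.
ln(9.5) = 2.251 and ln(42) = 3.738; z_{0.05} = -1.645, z_{0.5} = 0.
σ = (3.738 − 2.251)/(0 − (-1.645)) = 0.904.
μ = 2.251 − (-1.645)·0.904 = 3.738.
E[T] = exp(μ + σ²/2) = exp(3.738 + 0.4083) = 63.2 hours.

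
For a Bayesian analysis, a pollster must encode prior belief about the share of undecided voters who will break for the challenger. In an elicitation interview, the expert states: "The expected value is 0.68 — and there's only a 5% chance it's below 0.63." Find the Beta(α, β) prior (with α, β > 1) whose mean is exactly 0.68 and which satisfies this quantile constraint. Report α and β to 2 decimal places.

α ≈ 165.01, β ≈ 77.65

With mean 0.68 fixed, write α = 0.68s, β = 0.32s where s = α+β.
Need P(θ < 0.63) = 0.05 under Beta(0.68s, 0.32s). Normal approximation: (q−m)/√(m(1−m)/s) ≈ z_{0.05} = -1.64, so s ≈ 0.68·0.32·(-1.64)²/(0.63−0.68)² = 235.5.
At s = 235.5: P(θ<0.63) ≈ 0.053. Adjusting to match 0.05 gives s ≈ 242.66.
So α = 0.68·242.66 ≈ 165.01, β = 0.32·242.66 ≈ 77.65.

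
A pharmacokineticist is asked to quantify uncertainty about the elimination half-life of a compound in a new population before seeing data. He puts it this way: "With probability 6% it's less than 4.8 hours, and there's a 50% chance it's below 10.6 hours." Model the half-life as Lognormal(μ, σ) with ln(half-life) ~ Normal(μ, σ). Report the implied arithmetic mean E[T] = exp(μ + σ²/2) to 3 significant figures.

E[T] ≈ 12.1 hours

If T ~ Lognormal(μ,σ) then ln T ~ Normal(μ,σ), so the p-quantile of ln T is μ + z_p·σ.
ln(4.8) = 1.569 and ln(10.6) = 2.361; z_{0.06} = -1.555, z_{0.5} = 0.
σ = (2.361 − 1.569)/(0 − (-1.555)) = 0.510.
μ = 1.569 − (-1.555)·0.510 = 2.361.
E[T] = exp(μ + σ²/2) = exp(2.361 + 0.1298) = 12.1 hours.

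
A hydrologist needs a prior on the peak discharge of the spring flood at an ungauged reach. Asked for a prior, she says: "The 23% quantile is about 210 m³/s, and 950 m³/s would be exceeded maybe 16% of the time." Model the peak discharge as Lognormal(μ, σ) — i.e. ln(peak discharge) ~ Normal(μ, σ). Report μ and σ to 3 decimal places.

μ ≈ 5.990, σ ≈ 0.871

If T ~ Lognormal(μ,σ) then ln T ~ Normal(μ,σ), so the p-quantile of ln T is μ + z_p·σ.
ln(210) = 5.347 and ln(950) = 6.856; z_{0.23} = -0.7388, z_{0.84} = 0.9945.
σ = (6.856 − 5.347)/(0.9945 − (-0.7388)) = 0.871.
μ = 5.347 − (-0.7388)·0.871 = 5.990.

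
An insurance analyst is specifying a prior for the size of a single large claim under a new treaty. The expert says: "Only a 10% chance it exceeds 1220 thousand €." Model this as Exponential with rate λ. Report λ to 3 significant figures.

P(T > 1220.0) = e^(−λ·1220.0) = 0.1, so λ = −ln(0.1)/1220.0 = 0.00189.

λ ≈ 0.00189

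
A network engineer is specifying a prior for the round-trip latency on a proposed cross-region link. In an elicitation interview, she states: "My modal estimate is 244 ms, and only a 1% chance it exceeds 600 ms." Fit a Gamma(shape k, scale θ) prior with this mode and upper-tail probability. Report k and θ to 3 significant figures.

k ≈ 6.82, θ ≈ 41.9

Gamma(k,θ) with k>1 has mode (k−1)θ, so θ = 244/(k−1).
Need P(X < 600) = 0.99 with θ tied to k this way. Start at k = 2, θ = 244: P(X<600) ≈ 0.704.
Too low — raise k to concentrate. Iterating converges to k ≈ 6.82.
Then θ = 244/(6.82−1) ≈ 41.9.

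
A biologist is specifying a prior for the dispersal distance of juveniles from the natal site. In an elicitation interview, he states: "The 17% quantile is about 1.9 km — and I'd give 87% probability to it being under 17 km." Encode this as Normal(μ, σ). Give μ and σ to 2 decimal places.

μ = 8.83, σ = 7.26

For Normal(μ,σ), the p-quantile is μ + z_p·σ. Here z_{0.17} = -0.9542, z_{0.87} = 1.126.
So 1.9 = μ − 0.9542σ and 17 = μ + 1.126σ.
Subtracting: σ = (17 − 1.9)/(1.126 − (-0.9542)) = 7.26.
Then μ = 1.9 − (-0.9542)·7.26 = 8.83.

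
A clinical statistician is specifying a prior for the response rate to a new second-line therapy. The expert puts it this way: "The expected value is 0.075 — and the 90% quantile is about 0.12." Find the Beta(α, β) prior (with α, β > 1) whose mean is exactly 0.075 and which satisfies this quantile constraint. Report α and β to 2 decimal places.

With mean 0.075 fixed, write α = 0.075s, β = 0.925s where s = α+β.
Need P(θ < 0.12) = 0.9 under Beta(0.075s, 0.925s). Normal approximation: (q−m)/√(m(1−m)/s) ≈ z_{0.9} = 1.28, so s ≈ 0.075·0.925·(1.28)²/(0.12−0.075)² = 56.3.
At s = 56.3: P(θ<0.12) ≈ 0.893. Adjusting to match 0.9 gives s ≈ 61.12.
So α = 0.075·61.12 ≈ 4.58, β = 0.925·61.12 ≈ 56.53.

α ≈ 4.58, β ≈ 56.53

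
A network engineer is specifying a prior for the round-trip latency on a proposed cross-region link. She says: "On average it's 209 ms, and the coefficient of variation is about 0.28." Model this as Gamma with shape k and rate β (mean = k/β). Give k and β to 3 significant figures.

For Gamma(k, rate β): mean = k/β, variance = k/β², so CV = 1/√k.
CV = 0.28, hence k = 1/CV² = 12.8.
Then β = k/mean = 12.8/209 = 0.061.

k ≈ 12.8, β ≈ 0.061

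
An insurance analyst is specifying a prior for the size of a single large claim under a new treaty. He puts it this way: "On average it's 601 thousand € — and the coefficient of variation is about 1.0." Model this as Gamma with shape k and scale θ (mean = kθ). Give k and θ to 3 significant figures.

k ≈ 1, θ ≈ 601

For Gamma(k, scale θ): mean = kθ, variance = kθ², so CV = 1/√k.
CV = 1.0, hence k = 1/CV² = 1.
Then θ = mean/k = 601/1 = 601.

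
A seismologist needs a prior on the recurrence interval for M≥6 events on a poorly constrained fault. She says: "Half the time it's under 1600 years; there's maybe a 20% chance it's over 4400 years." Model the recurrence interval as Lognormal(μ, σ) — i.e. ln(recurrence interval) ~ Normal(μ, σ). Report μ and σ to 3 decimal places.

If T ~ Lognormal(μ,σ) then ln T ~ Normal(μ,σ), so the p-quantile of ln T is μ + z_p·σ.
ln(1600) = 7.378 and ln(4400) = 8.389; z_{0.5} = 0, z_{0.8} = 0.8416.
σ = (8.389 − 7.378)/(0.8416 − (0)) = 1.202.
μ = 7.378 − (0)·1.202 = 7.378.

μ ≈ 7.378, σ ≈ 1.202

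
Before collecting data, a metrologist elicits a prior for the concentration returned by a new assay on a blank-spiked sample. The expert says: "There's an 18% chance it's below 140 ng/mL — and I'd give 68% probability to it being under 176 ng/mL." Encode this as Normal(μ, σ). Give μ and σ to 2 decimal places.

The p-quantile of Normal(μ,σ) is μ + z_p·σ, with z_{0.18} = -0.9154 and z_{0.68} = 0.4677.
Eliminate σ: μ = (z₂·x₁ − z₁·x₂)/(z₂ − z₁) = (0.4677·140 − (-0.9154)·176)/1.383 = 163.83.
Then σ = (x₂ − x₁)/(z₂ − z₁) = (176 − 140)/1.383 = 26.03.

μ = 163.83, σ = 26.03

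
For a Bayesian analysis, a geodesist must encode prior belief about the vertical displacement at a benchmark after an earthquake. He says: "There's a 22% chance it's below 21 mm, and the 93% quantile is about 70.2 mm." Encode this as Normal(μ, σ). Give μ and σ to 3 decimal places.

The p-quantile of Normal(μ,σ) is μ + z_p·σ, with z_{0.22} = -0.7722 and z_{0.93} = 1.476.
Eliminate σ: μ = (z₂·x₁ − z₁·x₂)/(z₂ − z₁) = (1.476·21 − (-0.7722)·70.2)/2.248 = 37.900.
Then σ = (x₂ − x₁)/(z₂ − z₁) = (70.2 − 21)/2.248 = 21.886.

μ = 37.900, σ = 21.886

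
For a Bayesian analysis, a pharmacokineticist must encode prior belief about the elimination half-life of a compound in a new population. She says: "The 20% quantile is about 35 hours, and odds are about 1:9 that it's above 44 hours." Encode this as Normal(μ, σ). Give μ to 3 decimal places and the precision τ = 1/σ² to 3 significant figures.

μ = 38.568, τ = 0.0557

The p-quantile of Normal(μ,σ) is μ + z_p·σ, with z_{0.2} = -0.8416 and z_{0.9} = 1.282.
Eliminate σ: μ = (z₂·x₁ − z₁·x₂)/(z₂ − z₁) = (1.282·35 − (-0.8416)·44)/2.123 = 38.568.
Then σ = (x₂ − x₁)/(z₂ − z₁) = (44 − 35)/2.123 = 4.239.
Precision τ = 1/σ² = 1/4.239² = 0.0557.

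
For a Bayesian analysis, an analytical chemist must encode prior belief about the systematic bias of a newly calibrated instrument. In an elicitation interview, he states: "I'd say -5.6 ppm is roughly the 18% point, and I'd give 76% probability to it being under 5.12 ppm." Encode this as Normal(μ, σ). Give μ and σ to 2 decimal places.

μ = 0.45, σ = 6.61

For Normal(μ,σ), the p-quantile is μ + z_p·σ. Here z_{0.18} = -0.9154, z_{0.76} = 0.7063.
So -5.6 = μ − 0.9154σ and 5.12 = μ + 0.7063σ.
Subtracting: σ = (5.12 − -5.6)/(0.7063 − (-0.9154)) = 6.61.
Then μ = -5.6 − (-0.9154)·6.61 = 0.45.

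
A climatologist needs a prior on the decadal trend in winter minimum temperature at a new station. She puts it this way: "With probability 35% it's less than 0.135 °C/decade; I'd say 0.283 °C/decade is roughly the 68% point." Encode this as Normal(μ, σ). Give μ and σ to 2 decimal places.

For Normal(μ,σ), the p-quantile is μ + z_p·σ. Here z_{0.35} = -0.3853, z_{0.68} = 0.4677.
So 0.135 = μ − 0.3853σ and 0.283 = μ + 0.4677σ.
Subtracting: σ = (0.283 − 0.135)/(0.4677 − (-0.3853)) = 0.17.
Then μ = 0.135 − (-0.3853)·0.17 = 0.20.

μ = 0.20, σ = 0.17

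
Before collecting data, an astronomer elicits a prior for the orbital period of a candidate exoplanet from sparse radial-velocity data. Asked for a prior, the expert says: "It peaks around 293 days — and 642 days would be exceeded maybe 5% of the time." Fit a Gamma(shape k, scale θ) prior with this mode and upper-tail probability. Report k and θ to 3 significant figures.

k ≈ 5.47, θ ≈ 65.5

Gamma(k,θ) with k>1 has mode (k−1)θ, so θ = 293/(k−1).
Need P(X < 642) = 0.95 with θ tied to k this way. Start at k = 2, θ = 293: P(X<642) ≈ 0.643.
Too low — raise k to concentrate. Iterating converges to k ≈ 5.47.
Then θ = 293/(5.47−1) ≈ 65.5.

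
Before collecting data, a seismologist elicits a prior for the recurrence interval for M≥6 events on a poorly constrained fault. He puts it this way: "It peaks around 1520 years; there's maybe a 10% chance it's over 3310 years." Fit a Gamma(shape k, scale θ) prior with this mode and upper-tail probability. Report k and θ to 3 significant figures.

k ≈ 4.17, θ ≈ 479

Gamma(k,θ) with k>1 has mode (k−1)θ, so θ = 1520/(k−1).
Need P(X < 3310) = 0.9 with θ tied to k this way. Start at k = 2, θ = 1520: P(X<3310) ≈ 0.640.
Too low — raise k to concentrate. Iterating converges to k ≈ 4.17.
Then θ = 1520/(4.17−1) ≈ 479.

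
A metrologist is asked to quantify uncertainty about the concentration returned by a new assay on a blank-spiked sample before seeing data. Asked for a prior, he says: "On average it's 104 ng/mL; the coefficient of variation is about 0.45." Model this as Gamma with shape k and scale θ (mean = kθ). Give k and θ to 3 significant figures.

k ≈ 4.94, θ ≈ 21.1

For Gamma(k, scale θ): mean = kθ, variance = kθ², so CV = 1/√k.
CV = 0.45, hence k = 1/CV² = 4.94.
Then θ = mean/k = 104/4.94 = 21.1.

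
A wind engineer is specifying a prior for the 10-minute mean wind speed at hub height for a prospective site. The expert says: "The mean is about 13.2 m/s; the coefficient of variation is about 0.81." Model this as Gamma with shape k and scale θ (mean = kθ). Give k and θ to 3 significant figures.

For Gamma(k, scale θ): mean = kθ, variance = kθ², so CV = 1/√k.
CV = 0.81, hence k = 1/CV² = 1.52.
Then θ = mean/k = 13.2/1.52 = 8.66.

k ≈ 1.52, θ ≈ 8.66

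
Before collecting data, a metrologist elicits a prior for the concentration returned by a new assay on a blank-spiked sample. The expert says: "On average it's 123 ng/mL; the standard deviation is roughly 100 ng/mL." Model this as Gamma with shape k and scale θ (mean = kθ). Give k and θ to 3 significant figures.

For Gamma(k, scale θ): mean = kθ, variance = kθ², so CV = 1/√k.
CV = SD/mean = 100/123 = 0.813, hence k = 1/CV² = 1.51.
Then θ = mean/k = 123/1.51 = 81.3.

k ≈ 1.51, θ ≈ 81.3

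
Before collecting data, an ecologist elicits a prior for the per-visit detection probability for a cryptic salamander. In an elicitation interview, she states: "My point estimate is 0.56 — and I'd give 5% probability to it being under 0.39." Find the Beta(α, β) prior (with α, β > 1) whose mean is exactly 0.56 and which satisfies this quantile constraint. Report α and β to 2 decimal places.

α ≈ 12.88, β ≈ 10.12

With mean 0.56 fixed, write α = 0.56s, β = 0.44s where s = α+β.
Need P(θ < 0.39) = 0.05 under Beta(0.56s, 0.44s). Normal approximation: (q−m)/√(m(1−m)/s) ≈ z_{0.05} = -1.64, so s ≈ 0.56·0.44·(-1.64)²/(0.39−0.56)² = 23.1.
At s = 23.1: P(θ<0.39) ≈ 0.050. Adjusting to match 0.05 gives s ≈ 23.01.
So α = 0.56·23.01 ≈ 12.88, β = 0.44·23.01 ≈ 10.12.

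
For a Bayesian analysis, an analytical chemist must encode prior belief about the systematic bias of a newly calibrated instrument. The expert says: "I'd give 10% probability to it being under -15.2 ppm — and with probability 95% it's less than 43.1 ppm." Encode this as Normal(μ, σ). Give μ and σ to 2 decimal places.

For Normal(μ,σ), the p-quantile is μ + z_p·σ. Here z_{0.1} = -1.282, z_{0.95} = 1.645.
So -15.2 = μ − 1.282σ and 43.1 = μ + 1.645σ.
Subtracting: σ = (43.1 − -15.2)/(1.645 − (-1.282)) = 19.92.
Then μ = -15.2 − (-1.282)·19.92 = 10.33.

μ = 10.33, σ = 19.92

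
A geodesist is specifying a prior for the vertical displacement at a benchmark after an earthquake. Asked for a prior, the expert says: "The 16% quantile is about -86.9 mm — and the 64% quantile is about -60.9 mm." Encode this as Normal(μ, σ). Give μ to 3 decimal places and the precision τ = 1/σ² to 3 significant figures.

μ = -67.789, τ = 0.00271

The p-quantile of Normal(μ,σ) is μ + z_p·σ, with z_{0.16} = -0.9945 and z_{0.64} = 0.3585.
Eliminate σ: μ = (z₂·x₁ − z₁·x₂)/(z₂ − z₁) = (0.3585·-86.9 − (-0.9945)·-60.9)/1.353 = -67.789.
Then σ = (x₂ − x₁)/(z₂ − z₁) = (-60.9 − -86.9)/1.353 = 19.218.
Precision τ = 1/σ² = 1/19.22² = 0.00271.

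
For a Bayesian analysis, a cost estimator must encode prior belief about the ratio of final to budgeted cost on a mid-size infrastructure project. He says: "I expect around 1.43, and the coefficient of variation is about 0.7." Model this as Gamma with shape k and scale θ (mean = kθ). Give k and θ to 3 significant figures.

k ≈ 2.04, θ ≈ 0.701

For Gamma(k, scale θ): mean = kθ, variance = kθ², so CV = 1/√k.
CV = 0.7, hence k = 1/CV² = 2.04.
Then θ = mean/k = 1.43/2.04 = 0.701.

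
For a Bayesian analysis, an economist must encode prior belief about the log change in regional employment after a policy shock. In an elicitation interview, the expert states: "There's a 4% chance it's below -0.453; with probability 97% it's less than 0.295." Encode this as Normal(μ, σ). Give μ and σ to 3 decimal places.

μ = -0.092, σ = 0.206

The p-quantile of Normal(μ,σ) is μ + z_p·σ, with z_{0.04} = -1.751 and z_{0.97} = 1.881.
Eliminate σ: μ = (z₂·x₁ − z₁·x₂)/(z₂ − z₁) = (1.881·-0.453 − (-1.751)·0.295)/3.631 = -0.092.
Then σ = (x₂ − x₁)/(z₂ − z₁) = (0.295 − -0.453)/3.631 = 0.206.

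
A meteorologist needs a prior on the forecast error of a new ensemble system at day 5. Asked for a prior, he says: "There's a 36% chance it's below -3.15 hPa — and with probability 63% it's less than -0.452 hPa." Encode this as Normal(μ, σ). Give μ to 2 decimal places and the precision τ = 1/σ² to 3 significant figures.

μ = -1.75, τ = 0.0655

For Normal(μ,σ), the p-quantile is μ + z_p·σ. Here z_{0.36} = -0.3585, z_{0.63} = 0.3319.
So -3.15 = μ − 0.3585σ and -0.452 = μ + 0.3319σ.
Subtracting: σ = (-0.452 − -3.15)/(0.3319 − (-0.3585)) = 3.91.
Then μ = -3.15 − (-0.3585)·3.91 = -1.75.
Precision τ = 1/σ² = 1/3.908² = 0.0655.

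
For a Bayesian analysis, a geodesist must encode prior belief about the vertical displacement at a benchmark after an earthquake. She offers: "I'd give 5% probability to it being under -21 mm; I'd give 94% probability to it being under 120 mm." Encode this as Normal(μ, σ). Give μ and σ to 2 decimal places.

μ = 51.48, σ = 44.07

For Normal(μ,σ), the p-quantile is μ + z_p·σ. Here z_{0.05} = -1.645, z_{0.94} = 1.555.
So -21 = μ − 1.645σ and 120 = μ + 1.555σ.
Subtracting: σ = (120 − -21)/(1.555 − (-1.645)) = 44.07.
Then μ = -21 − (-1.645)·44.07 = 51.48.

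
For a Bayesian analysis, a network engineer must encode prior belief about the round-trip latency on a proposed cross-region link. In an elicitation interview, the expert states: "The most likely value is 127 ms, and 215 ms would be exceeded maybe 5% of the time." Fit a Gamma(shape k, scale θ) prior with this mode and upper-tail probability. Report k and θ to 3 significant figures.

k ≈ 11.1, θ ≈ 12.6

Gamma(k,θ) with k>1 has mode (k−1)θ, so θ = 127/(k−1).
Need P(X < 215) = 0.95 with θ tied to k this way. Start at k = 2, θ = 127: P(X<215) ≈ 0.505.
Too low — raise k to concentrate. Iterating converges to k ≈ 11.1.
Then θ = 127/(11.1−1) ≈ 12.6.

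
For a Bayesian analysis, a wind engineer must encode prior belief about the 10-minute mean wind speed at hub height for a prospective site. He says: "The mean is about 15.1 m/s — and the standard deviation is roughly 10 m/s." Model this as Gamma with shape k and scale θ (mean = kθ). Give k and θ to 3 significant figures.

For Gamma(k, scale θ): mean = kθ, variance = kθ², so CV = 1/√k.
CV = SD/mean = 10/15.1 = 0.6623, hence k = 1/CV² = 2.28.
Then θ = mean/k = 15.1/2.28 = 6.62.

k ≈ 2.28, θ ≈ 6.62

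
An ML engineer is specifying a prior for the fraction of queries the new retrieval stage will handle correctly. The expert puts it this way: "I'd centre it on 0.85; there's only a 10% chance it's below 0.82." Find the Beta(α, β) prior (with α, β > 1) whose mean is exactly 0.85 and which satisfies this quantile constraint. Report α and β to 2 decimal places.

α ≈ 205.02, β ≈ 36.18

With mean 0.85 fixed, write α = 0.85s, β = 0.15s where s = α+β.
Need P(θ < 0.82) = 0.1 under Beta(0.85s, 0.15s). Normal approximation: (q−m)/√(m(1−m)/s) ≈ z_{0.1} = -1.28, so s ≈ 0.85·0.15·(-1.28)²/(0.82−0.85)² = 232.7.
At s = 232.7: P(θ<0.82) ≈ 0.104. Adjusting to match 0.1 gives s ≈ 241.20.
So α = 0.85·241.20 ≈ 205.02, β = 0.15·241.20 ≈ 36.18.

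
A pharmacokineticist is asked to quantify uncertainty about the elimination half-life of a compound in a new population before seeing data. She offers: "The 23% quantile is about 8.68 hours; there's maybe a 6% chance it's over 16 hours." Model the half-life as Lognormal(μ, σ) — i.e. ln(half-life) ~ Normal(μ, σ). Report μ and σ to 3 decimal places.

If T ~ Lognormal(μ,σ) then ln T ~ Normal(μ,σ), so the p-quantile of ln T is μ + z_p·σ.
ln(8.68) = 2.161 and ln(16) = 2.773; z_{0.23} = -0.7388, z_{0.94} = 1.555.
σ = (2.773 − 2.161)/(1.555 − (-0.7388)) = 0.267.
μ = 2.161 − (-0.7388)·0.267 = 2.358.

μ ≈ 2.358, σ ≈ 0.267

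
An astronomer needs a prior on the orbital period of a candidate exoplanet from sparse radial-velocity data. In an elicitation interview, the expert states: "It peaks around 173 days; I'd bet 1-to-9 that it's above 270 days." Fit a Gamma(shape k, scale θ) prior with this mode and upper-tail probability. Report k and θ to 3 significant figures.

k ≈ 10.4, θ ≈ 18.3

Gamma(k,θ) with k>1 has mode (k−1)θ, so θ = 173/(k−1).
Need P(X < 270) = 0.9 with θ tied to k this way. Start at k = 2, θ = 173: P(X<270) ≈ 0.462.
Too low — raise k to concentrate. Iterating converges to k ≈ 10.4.
Then θ = 173/(10.4−1) ≈ 18.3.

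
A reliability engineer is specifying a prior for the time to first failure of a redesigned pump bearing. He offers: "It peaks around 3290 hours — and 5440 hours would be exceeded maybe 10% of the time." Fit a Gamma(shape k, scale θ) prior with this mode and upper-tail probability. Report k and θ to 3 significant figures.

Gamma(k,θ) with k>1 has mode (k−1)θ, so θ = 3290/(k−1).
Need P(X < 5440) = 0.9 with θ tied to k this way. Start at k = 2, θ = 3290: P(X<5440) ≈ 0.492.
Too low — raise k to concentrate. Iterating converges to k ≈ 8.46.
Then θ = 3290/(8.46−1) ≈ 441.

k ≈ 8.46, θ ≈ 441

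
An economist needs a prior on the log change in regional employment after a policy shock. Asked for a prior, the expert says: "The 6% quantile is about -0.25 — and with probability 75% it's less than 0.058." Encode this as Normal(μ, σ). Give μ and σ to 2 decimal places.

μ = -0.04, σ = 0.14

The p-quantile of Normal(μ,σ) is μ + z_p·σ, with z_{0.06} = -1.555 and z_{0.75} = 0.6745.
Eliminate σ: μ = (z₂·x₁ − z₁·x₂)/(z₂ − z₁) = (0.6745·-0.25 − (-1.555)·0.058)/2.229 = -0.04.
Then σ = (x₂ − x₁)/(z₂ − z₁) = (0.058 − -0.25)/2.229 = 0.14.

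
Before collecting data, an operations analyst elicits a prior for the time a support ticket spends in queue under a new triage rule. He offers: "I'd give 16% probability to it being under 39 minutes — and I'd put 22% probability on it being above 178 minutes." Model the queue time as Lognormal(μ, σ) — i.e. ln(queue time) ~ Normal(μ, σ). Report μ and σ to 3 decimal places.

μ ≈ 4.518, σ ≈ 0.859

If T ~ Lognormal(μ,σ) then ln T ~ Normal(μ,σ), so the p-quantile of ln T is μ + z_p·σ.
ln(39) = 3.664 and ln(178) = 5.182; z_{0.16} = -0.9945, z_{0.78} = 0.7722.
σ = (5.182 − 3.664)/(0.7722 − (-0.9945)) = 0.859.
μ = 3.664 − (-0.9945)·0.859 = 4.518.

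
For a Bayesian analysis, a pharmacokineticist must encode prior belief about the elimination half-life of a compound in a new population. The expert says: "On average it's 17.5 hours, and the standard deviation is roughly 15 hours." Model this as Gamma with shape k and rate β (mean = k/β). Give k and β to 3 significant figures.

k ≈ 1.36, β ≈ 0.0778

For Gamma(k, rate β): mean = k/β, variance = k/β², so CV = 1/√k.
CV = SD/mean = 15/17.5 = 0.8571, hence k = 1/CV² = 1.36.
Then β = k/mean = 1.36/17.5 = 0.0778.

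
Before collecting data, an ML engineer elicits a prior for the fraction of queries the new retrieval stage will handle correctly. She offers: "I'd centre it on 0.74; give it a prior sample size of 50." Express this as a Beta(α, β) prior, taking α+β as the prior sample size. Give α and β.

Under the effective-sample-size interpretation, Beta(α, β) has prior mean α/(α+β) and prior sample size α+β.
So α+β = 50 and α/(α+β) = 0.74, giving α = 0.74·50 = 37 and β = 50 − 37 = 13.

α = 37, β = 13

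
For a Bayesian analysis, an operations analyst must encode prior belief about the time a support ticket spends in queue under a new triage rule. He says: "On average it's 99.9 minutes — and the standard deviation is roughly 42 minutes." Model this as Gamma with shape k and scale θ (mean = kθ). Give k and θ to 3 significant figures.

For Gamma(k, scale θ): mean = kθ, variance = kθ², so CV = 1/√k.
CV = SD/mean = 42/99.9 = 0.4204, hence k = 1/CV² = 5.66.
Then θ = mean/k = 99.9/5.66 = 17.7.

k ≈ 5.66, θ ≈ 17.7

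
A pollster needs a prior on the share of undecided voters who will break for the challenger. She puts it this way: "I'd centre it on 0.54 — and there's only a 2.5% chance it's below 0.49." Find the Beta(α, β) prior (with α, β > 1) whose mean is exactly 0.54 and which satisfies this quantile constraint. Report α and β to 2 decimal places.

With mean 0.54 fixed, write α = 0.54s, β = 0.46s where s = α+β.
Need P(θ < 0.49) = 0.025 under Beta(0.54s, 0.46s). Normal approximation: (q−m)/√(m(1−m)/s) ≈ z_{0.025} = -1.96, so s ≈ 0.54·0.46·(-1.96)²/(0.49−0.54)² = 381.7.
At s = 381.7: P(θ<0.49) ≈ 0.025. Adjusting to match 0.025 gives s ≈ 383.29.
So α = 0.54·383.29 ≈ 206.98, β = 0.46·383.29 ≈ 176.32.

α ≈ 206.98, β ≈ 176.32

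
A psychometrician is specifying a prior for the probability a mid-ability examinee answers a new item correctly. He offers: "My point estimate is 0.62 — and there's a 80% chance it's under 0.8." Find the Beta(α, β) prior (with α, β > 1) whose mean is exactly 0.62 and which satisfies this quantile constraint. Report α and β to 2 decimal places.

With mean 0.62 fixed, write α = 0.62s, β = 0.38s where s = α+β.
Need P(θ < 0.8) = 0.8 under Beta(0.62s, 0.38s). Normal approximation: (q−m)/√(m(1−m)/s) ≈ z_{0.8} = 0.842, so s ≈ 0.62·0.38·(0.842)²/(0.8−0.62)² = 5.2.
At s = 5.2: P(θ<0.8) ≈ 0.795. Adjusting to match 0.8 gives s ≈ 5.34.
So α = 0.62·5.34 ≈ 3.31, β = 0.38·5.34 ≈ 2.03.

α ≈ 3.31, β ≈ 2.03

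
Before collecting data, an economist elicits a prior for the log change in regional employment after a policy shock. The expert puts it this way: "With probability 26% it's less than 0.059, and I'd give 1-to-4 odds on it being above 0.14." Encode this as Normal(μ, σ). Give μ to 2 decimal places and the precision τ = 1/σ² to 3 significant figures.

The p-quantile of Normal(μ,σ) is μ + z_p·σ, with z_{0.26} = -0.6433 and z_{0.8} = 0.8416.
Eliminate σ: μ = (z₂·x₁ − z₁·x₂)/(z₂ − z₁) = (0.8416·0.059 − (-0.6433)·0.14)/1.485 = 0.09.
Then σ = (x₂ − x₁)/(z₂ − z₁) = (0.14 − 0.059)/1.485 = 0.05.
Precision τ = 1/σ² = 1/0.05455² = 336.

μ = 0.09, τ = 336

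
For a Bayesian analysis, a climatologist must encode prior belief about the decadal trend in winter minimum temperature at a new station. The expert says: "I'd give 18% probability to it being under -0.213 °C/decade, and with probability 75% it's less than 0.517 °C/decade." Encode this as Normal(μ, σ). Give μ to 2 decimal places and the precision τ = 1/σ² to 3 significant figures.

The p-quantile of Normal(μ,σ) is μ + z_p·σ, with z_{0.18} = -0.9154 and z_{0.75} = 0.6745.
Eliminate σ: μ = (z₂·x₁ − z₁·x₂)/(z₂ − z₁) = (0.6745·-0.213 − (-0.9154)·0.517)/1.59 = 0.21.
Then σ = (x₂ − x₁)/(z₂ − z₁) = (0.517 − -0.213)/1.59 = 0.46.
Precision τ = 1/σ² = 1/0.4592² = 4.74.

μ = 0.21, τ = 4.74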